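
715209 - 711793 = 3416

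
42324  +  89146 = 131470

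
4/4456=1/1114 = 0.00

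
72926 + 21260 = 94186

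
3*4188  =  12564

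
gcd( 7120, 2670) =890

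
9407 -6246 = 3161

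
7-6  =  1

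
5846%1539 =1229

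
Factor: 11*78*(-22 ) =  - 18876=-  2^2*3^1 *11^2*13^1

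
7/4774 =1/682 = 0.00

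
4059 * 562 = 2281158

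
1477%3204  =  1477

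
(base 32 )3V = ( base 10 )127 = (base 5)1002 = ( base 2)1111111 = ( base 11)106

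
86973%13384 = 6669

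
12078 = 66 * 183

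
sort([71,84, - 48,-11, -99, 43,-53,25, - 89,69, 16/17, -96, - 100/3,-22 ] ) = [ - 99 , - 96, - 89,-53,- 48,  -  100/3, - 22, - 11, 16/17,  25,43,  69, 71,84]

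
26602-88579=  - 61977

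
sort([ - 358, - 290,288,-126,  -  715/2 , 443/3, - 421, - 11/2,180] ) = [ - 421, - 358, - 715/2,-290, - 126, - 11/2, 443/3, 180, 288] 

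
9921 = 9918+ 3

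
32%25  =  7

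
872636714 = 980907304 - 108270590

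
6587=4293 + 2294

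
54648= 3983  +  50665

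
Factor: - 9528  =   - 2^3*3^1*397^1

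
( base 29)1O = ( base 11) 49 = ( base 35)1I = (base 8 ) 65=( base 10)53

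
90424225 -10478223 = 79946002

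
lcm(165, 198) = 990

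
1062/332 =3 + 33/166 = 3.20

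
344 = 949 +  - 605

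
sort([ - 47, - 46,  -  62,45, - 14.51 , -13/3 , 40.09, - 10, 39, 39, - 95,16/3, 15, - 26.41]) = [-95,-62, - 47,-46 , - 26.41,-14.51, - 10,  -  13/3,16/3,15, 39,39, 40.09, 45]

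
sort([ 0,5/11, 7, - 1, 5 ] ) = [- 1,  0, 5/11, 5, 7]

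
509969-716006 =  - 206037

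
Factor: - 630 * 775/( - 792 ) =27125/44 =2^( - 2)* 5^3*7^1*11^( - 1)*31^1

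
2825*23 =64975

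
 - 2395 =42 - 2437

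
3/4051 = 3/4051=0.00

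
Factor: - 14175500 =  - 2^2*5^3*28351^1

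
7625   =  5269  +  2356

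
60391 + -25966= 34425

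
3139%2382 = 757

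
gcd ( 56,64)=8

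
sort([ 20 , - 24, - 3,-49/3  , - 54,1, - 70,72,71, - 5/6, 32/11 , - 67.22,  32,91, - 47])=[- 70, - 67.22,-54,- 47, - 24, - 49/3, - 3 , - 5/6, 1 , 32/11,20, 32, 71, 72,  91 ]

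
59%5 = 4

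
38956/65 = 599 + 21/65 = 599.32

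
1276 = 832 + 444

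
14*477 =6678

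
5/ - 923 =-1 + 918/923= - 0.01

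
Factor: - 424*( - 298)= 126352 = 2^4 * 53^1*149^1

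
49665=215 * 231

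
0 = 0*26830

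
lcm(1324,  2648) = 2648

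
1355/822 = 1 + 533/822 =1.65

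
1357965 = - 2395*( - 567)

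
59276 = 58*1022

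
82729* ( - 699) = -57827571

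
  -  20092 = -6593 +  - 13499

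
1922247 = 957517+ 964730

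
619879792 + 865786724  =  1485666516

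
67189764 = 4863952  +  62325812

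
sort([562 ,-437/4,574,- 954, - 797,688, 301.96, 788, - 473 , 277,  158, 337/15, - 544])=[ - 954,-797, - 544 , - 473, - 437/4, 337/15,158, 277,301.96, 562,574,688, 788]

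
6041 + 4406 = 10447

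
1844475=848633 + 995842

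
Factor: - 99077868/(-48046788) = 509^1*5407^1*1334633^( - 1)  =  2752163/1334633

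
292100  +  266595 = 558695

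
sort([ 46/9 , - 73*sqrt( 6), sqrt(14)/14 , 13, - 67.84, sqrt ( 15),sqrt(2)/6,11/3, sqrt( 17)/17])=[ - 73*sqrt(6 ), - 67.84,sqrt(2)/6 , sqrt ( 17 )/17, sqrt( 14 )/14,  11/3 , sqrt(15), 46/9, 13]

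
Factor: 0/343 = 0^1  =  0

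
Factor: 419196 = 2^2*3^1*181^1*193^1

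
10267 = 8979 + 1288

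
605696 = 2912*208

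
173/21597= 173/21597 = 0.01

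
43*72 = 3096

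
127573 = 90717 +36856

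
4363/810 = 4363/810 = 5.39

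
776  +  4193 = 4969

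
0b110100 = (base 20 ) 2C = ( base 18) 2G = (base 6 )124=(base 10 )52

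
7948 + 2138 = 10086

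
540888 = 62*8724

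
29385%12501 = 4383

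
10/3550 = 1/355 = 0.00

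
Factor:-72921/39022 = -669/358 = - 2^( - 1)*3^1 * 179^( - 1)*223^1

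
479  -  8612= - 8133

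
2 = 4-2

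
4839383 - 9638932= - 4799549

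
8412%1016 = 284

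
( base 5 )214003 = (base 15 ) 22BD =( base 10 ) 7378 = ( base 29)8mc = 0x1cd2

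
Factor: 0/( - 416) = 0 = 0^1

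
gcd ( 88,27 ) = 1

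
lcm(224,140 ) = 1120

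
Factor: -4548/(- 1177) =2^2*3^1*11^( - 1)*107^( - 1)*379^1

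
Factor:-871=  - 13^1*67^1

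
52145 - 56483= - 4338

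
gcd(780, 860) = 20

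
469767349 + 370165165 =839932514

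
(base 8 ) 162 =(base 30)3o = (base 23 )4m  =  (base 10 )114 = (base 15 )79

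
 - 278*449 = - 124822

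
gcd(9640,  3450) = 10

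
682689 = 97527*7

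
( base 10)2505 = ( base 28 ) 35D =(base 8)4711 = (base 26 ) 3i9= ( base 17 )8b6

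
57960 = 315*184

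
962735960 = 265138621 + 697597339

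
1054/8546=527/4273 = 0.12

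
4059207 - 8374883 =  - 4315676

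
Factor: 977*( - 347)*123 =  - 3^1*41^1*347^1*977^1 = - 41699337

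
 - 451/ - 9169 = 451/9169 = 0.05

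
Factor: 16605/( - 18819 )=-15/17 = - 3^1*  5^1*17^ ( - 1 )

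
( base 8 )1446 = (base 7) 2231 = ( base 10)806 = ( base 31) Q0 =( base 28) 10m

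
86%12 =2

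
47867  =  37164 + 10703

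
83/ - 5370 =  - 1+5287/5370= - 0.02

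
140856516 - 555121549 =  - 414265033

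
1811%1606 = 205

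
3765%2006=1759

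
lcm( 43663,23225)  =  1091575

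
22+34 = 56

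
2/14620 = 1/7310 = 0.00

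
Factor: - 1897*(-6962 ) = 13206914 = 2^1 * 7^1*59^2*271^1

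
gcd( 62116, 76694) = 2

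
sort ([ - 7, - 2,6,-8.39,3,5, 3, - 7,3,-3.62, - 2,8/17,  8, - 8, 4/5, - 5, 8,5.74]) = [ -8.39, - 8, - 7, - 7, - 5, - 3.62, - 2,-2,8/17,4/5,3,3,3,5, 5.74, 6,8, 8]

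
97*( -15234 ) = -1477698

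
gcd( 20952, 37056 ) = 24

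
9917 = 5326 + 4591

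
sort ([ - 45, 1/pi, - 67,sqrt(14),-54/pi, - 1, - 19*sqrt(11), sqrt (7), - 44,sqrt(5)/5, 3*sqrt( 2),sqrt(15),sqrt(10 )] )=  [ -67, - 19* sqrt ( 11), - 45 , - 44,-54/pi, - 1, 1/pi,sqrt(5)/5,  sqrt(7),sqrt(10), sqrt(14 ),sqrt(15),3*sqrt(2 )] 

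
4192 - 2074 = 2118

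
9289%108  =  1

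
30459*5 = 152295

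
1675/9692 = 1675/9692 = 0.17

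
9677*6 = 58062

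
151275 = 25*6051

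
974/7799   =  974/7799 = 0.12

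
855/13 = 65+10/13 = 65.77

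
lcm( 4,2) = 4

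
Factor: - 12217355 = - 5^1 * 233^1*10487^1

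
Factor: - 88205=  -  5^1*13^1*23^1*59^1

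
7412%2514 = 2384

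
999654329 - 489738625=509915704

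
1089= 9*121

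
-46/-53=46/53 = 0.87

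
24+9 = 33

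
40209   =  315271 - 275062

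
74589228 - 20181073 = 54408155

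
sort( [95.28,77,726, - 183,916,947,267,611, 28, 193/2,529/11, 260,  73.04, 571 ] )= [ - 183, 28,529/11, 73.04,77 , 95.28,193/2, 260,267,571,611,726, 916,947]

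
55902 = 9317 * 6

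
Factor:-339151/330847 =  -  11^( - 1 )  *  19^( - 1)*1583^( - 1)*339151^1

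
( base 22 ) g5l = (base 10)7875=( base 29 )9ag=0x1EC3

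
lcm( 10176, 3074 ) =295104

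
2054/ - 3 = -2054/3= - 684.67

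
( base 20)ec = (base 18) G4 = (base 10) 292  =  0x124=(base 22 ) D6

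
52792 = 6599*8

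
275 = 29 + 246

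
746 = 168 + 578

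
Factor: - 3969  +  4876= 907^1= 907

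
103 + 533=636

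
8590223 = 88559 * 97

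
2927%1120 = 687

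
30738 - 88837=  - 58099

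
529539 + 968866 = 1498405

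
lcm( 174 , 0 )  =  0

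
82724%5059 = 1780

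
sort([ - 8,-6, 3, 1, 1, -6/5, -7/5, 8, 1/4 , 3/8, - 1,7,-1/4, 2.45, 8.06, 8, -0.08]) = [ - 8, -6,-7/5,-6/5,- 1, - 1/4,-0.08,1/4,3/8,1,  1, 2.45, 3, 7,8 , 8, 8.06]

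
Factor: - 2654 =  - 2^1 * 1327^1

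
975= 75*13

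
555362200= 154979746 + 400382454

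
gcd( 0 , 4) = 4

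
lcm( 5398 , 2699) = 5398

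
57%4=1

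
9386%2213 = 534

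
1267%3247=1267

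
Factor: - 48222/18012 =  - 2^(- 1)*3^2*47^1*79^( - 1 ) = - 423/158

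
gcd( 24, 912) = 24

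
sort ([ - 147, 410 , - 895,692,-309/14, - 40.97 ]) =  [ -895,-147,  -  40.97, - 309/14, 410, 692] 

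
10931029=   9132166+1798863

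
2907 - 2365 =542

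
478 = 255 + 223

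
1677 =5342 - 3665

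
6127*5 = 30635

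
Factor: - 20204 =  - 2^2*5051^1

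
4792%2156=480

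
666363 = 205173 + 461190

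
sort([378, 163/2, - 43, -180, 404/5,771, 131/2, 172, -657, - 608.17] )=[ - 657,-608.17, -180, -43,  131/2,404/5, 163/2,  172, 378,771]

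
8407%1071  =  910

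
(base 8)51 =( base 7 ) 56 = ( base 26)1f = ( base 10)41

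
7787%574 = 325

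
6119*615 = 3763185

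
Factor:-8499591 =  - 3^2 * 944399^1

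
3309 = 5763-2454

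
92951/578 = 160 + 471/578 = 160.81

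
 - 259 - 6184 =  - 6443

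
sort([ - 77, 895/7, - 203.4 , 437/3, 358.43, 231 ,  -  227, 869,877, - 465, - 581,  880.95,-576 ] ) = [ - 581,  -  576, - 465, - 227, - 203.4, - 77,895/7, 437/3, 231, 358.43,869, 877,880.95]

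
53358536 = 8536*6251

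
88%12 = 4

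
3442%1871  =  1571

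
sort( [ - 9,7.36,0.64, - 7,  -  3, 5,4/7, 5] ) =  [-9,-7, - 3,4/7, 0.64, 5, 5,7.36] 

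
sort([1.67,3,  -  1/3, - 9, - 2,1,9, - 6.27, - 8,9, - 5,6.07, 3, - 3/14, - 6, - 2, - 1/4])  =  [ - 9,  -  8, - 6.27, - 6 , - 5, - 2, - 2,  -  1/3, - 1/4,- 3/14,1, 1.67,3,3 , 6.07,9, 9]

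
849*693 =588357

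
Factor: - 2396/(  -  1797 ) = 2^2*3^( - 1) = 4/3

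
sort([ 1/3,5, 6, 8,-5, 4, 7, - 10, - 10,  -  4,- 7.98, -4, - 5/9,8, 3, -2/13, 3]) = [ - 10 , - 10, - 7.98, - 5, - 4, - 4, - 5/9, - 2/13, 1/3 , 3, 3  ,  4,5,  6, 7, 8, 8 ]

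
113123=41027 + 72096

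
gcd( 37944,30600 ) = 1224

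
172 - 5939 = -5767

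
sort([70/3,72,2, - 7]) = [ - 7,2,70/3,72] 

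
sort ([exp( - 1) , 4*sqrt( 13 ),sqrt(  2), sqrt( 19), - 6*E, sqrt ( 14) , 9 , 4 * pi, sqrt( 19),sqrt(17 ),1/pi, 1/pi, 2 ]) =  [- 6*E , 1/pi,1/pi,exp( - 1 ),  sqrt( 2),  2 , sqrt( 14),sqrt(17), sqrt( 19),sqrt( 19), 9,4*pi, 4*sqrt(13)]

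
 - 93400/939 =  - 100 + 500/939 = - 99.47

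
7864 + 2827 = 10691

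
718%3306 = 718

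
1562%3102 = 1562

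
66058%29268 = 7522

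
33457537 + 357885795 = 391343332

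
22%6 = 4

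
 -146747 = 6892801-7039548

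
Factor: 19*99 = 1881 = 3^2*11^1*19^1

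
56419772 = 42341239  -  -14078533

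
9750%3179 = 213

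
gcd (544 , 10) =2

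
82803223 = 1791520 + 81011703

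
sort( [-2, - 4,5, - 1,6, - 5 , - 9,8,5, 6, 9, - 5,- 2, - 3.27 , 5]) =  [-9, - 5, - 5, - 4, - 3.27,- 2, - 2, - 1,5,5, 5, 6, 6,8,9]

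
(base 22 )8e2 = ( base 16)1056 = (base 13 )1B99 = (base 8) 10126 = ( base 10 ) 4182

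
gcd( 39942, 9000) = 18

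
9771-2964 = 6807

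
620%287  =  46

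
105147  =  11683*9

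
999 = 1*999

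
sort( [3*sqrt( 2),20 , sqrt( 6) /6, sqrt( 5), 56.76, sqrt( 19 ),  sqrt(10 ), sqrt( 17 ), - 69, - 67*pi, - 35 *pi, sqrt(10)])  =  [ - 67*pi, - 35*pi,-69,sqrt(6) /6, sqrt( 5 ), sqrt( 10 ),sqrt( 10),  sqrt( 17),3*sqrt( 2) , sqrt(19),20 , 56.76]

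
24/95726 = 12/47863 = 0.00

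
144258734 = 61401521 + 82857213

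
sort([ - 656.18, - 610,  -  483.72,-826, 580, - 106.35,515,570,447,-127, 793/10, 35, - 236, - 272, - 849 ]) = [ - 849, -826, - 656.18 , - 610, - 483.72,  -  272, - 236, -127,-106.35,35,793/10, 447, 515,  570 , 580 ]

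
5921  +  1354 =7275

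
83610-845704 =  - 762094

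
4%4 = 0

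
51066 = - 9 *( - 5674 ) 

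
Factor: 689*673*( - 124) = -2^2 * 13^1*31^1*53^1  *  673^1= - 57498428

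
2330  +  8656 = 10986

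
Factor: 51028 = 2^2*12757^1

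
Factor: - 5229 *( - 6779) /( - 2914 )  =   - 2^( - 1)*3^2*7^1*31^( - 1)* 47^(-1 )*83^1*6779^1 = - 35447391/2914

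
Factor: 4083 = 3^1*1361^1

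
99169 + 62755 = 161924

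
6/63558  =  1/10593 = 0.00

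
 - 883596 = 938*(-942) 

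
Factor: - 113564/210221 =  - 2^2*89^1 * 659^(-1) = - 356/659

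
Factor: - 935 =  - 5^1 * 11^1 * 17^1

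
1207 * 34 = 41038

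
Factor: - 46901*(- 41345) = 5^1*8269^1*46901^1 = 1939121845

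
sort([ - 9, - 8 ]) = [ - 9, - 8 ] 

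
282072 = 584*483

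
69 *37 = 2553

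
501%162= 15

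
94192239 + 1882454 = 96074693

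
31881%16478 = 15403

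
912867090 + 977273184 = 1890140274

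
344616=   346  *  996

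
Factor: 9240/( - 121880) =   -  21/277 = - 3^1*7^1*277^( - 1 ) 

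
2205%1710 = 495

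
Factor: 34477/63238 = 2^( - 1)*7^ (-1 ) *23^1*1499^1* 4517^(-1)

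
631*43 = 27133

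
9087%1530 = 1437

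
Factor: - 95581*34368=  - 3284927808=- 2^6*3^1*179^1*95581^1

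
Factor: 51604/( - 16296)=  - 2^ (-1) * 3^( - 1)*19^1 = - 19/6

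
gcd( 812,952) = 28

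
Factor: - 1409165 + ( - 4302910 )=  - 5712075 =-3^2*5^2 * 53^1*479^1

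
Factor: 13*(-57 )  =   -741 = -3^1*13^1*19^1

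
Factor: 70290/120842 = 3^2*5^1*11^1*23^( -1 )*37^( - 1) =495/851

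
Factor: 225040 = 2^4*5^1*29^1*97^1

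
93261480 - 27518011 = 65743469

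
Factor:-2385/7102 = - 45/134 = - 2^( - 1) * 3^2 *5^1*67^( - 1 )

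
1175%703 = 472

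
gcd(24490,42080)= 10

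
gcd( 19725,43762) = 1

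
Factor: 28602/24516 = 7/6=2^( - 1 )*3^( - 1)*7^1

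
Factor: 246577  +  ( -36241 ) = 2^5*3^1  *  7^1*313^1= 210336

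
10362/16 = 647 + 5/8 = 647.62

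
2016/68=29 + 11/17  =  29.65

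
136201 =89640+46561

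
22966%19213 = 3753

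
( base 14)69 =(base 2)1011101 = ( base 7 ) 162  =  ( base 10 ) 93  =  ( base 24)3l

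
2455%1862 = 593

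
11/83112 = 11/83112 = 0.00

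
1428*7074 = 10101672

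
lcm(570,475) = 2850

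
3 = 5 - 2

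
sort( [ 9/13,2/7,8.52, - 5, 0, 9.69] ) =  [ - 5, 0,2/7, 9/13, 8.52  ,  9.69]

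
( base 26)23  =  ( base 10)55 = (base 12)47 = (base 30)1P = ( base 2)110111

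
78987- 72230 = 6757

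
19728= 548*36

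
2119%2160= 2119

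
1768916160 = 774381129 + 994535031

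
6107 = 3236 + 2871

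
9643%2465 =2248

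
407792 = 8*50974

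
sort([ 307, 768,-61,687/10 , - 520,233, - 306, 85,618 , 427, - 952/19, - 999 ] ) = [ - 999,  -  520,-306, - 61, - 952/19,687/10 , 85,233,307,  427,618,768 ]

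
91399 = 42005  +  49394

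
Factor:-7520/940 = -8= - 2^3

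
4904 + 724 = 5628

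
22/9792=11/4896 = 0.00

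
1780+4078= 5858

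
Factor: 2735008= 2^5*85469^1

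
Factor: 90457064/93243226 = 45228532/46621613 = 2^2*31^ ( - 1)*79^( - 1 )*19037^ (-1)*11307133^1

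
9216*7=64512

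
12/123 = 4/41 = 0.10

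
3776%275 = 201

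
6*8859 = 53154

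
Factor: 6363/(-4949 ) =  - 3^2 * 7^(- 1 ) = -  9/7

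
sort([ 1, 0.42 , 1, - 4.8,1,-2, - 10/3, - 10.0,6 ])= [-10.0, - 4.8, - 10/3,  -  2, 0.42,1,1,1, 6 ]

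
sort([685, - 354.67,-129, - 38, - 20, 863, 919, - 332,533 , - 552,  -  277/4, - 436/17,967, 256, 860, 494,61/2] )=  [ - 552, - 354.67, - 332 , - 129, - 277/4 , - 38, - 436/17, - 20,61/2, 256, 494,533,  685,  860,863, 919, 967 ] 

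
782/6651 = 782/6651 = 0.12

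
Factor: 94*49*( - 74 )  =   - 2^2*7^2*37^1*47^1 = -340844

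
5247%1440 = 927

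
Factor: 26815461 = 3^1 * 1523^1*5869^1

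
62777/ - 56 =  - 1122 + 55/56 = - 1121.02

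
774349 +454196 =1228545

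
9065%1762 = 255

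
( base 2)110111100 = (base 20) 124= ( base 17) 192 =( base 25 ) hj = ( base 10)444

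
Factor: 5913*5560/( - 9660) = -2^1*3^3*7^ ( - 1)*23^(- 1) * 73^1*139^1 = - 547938/161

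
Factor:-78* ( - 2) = 156 = 2^2*3^1*13^1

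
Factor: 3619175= 5^2 * 7^1* 20681^1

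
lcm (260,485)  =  25220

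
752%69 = 62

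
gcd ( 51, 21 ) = 3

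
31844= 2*15922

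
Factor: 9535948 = 2^2*19^1 *271^1*463^1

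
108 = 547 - 439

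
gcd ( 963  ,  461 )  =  1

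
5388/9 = 1796/3 = 598.67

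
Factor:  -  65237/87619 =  -7^ ( - 1)*89^1*733^1*12517^( - 1) 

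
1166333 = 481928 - -684405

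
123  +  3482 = 3605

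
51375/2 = 51375/2 = 25687.50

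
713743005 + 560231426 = 1273974431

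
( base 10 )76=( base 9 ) 84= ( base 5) 301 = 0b1001100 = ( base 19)40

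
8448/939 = 8 + 312/313 = 9.00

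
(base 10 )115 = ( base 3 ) 11021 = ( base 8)163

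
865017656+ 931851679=1796869335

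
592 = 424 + 168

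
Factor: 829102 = 2^1 * 41^1*10111^1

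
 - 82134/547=  -  82134/547= - 150.15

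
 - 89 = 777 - 866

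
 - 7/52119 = -7/52119 = -0.00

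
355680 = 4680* 76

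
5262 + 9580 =14842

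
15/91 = 15/91 = 0.16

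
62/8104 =31/4052 = 0.01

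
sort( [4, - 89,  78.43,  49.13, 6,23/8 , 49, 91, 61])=[ - 89 , 23/8,4,6, 49, 49.13,61, 78.43, 91] 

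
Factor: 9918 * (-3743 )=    - 37123074 = - 2^1*3^2 * 19^2*29^1*197^1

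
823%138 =133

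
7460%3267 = 926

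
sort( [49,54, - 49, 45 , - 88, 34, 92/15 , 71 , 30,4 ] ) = [  -  88, - 49 , 4,92/15,30,34,  45,49 , 54,71 ]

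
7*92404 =646828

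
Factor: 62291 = 167^1*373^1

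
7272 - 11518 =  - 4246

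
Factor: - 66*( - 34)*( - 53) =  - 2^2*3^1  *  11^1*17^1*53^1 = - 118932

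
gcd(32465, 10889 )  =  1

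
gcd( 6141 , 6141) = 6141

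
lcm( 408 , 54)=3672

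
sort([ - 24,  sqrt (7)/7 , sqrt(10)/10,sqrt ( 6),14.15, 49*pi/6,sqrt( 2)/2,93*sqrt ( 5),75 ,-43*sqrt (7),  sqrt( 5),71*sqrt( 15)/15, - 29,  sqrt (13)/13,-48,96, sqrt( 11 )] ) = [-43*  sqrt( 7), -48,-29, - 24,sqrt(13 )/13, sqrt(10)/10,sqrt( 7)/7, sqrt( 2)/2,sqrt ( 5),  sqrt( 6),sqrt( 11),  14.15,71*sqrt( 15)/15, 49*pi/6,75,96,93 * sqrt(5) ] 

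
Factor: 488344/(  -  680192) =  - 2^( - 5)*2657^( - 1 )* 61043^1 = - 61043/85024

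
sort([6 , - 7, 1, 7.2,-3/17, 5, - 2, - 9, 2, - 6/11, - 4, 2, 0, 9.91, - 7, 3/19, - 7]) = [- 9, - 7, - 7,-7, - 4, - 2, - 6/11 ,  -  3/17,0,  3/19,  1, 2, 2 , 5,6,7.2, 9.91]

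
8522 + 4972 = 13494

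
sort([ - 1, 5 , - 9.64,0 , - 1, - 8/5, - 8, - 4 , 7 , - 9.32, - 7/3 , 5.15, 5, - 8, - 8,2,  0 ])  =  [ - 9.64,  -  9.32, - 8, - 8 , - 8, -4, - 7/3, - 8/5, - 1, - 1, 0, 0,2 , 5,5,5.15, 7 ] 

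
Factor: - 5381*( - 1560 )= 2^3*3^1*5^1*13^1*5381^1 = 8394360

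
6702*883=5917866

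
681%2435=681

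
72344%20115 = 11999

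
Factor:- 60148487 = -7^1 * 8592641^1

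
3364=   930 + 2434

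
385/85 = 77/17= 4.53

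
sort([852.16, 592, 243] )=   [ 243, 592, 852.16 ]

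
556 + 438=994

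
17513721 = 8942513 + 8571208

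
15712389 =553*28413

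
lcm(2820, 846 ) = 8460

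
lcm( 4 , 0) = 0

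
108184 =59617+48567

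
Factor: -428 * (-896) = 2^9*7^1*107^1  =  383488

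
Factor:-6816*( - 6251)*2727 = 2^5*3^4*7^1*19^1*47^1 * 71^1*101^1 = 116188787232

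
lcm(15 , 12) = 60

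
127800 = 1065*120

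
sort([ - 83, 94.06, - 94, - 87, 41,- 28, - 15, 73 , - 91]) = [  -  94, - 91,  -  87, - 83, - 28,  -  15, 41 , 73, 94.06 ] 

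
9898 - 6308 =3590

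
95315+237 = 95552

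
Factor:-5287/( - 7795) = 5^( -1)*17^1*311^1*1559^( -1)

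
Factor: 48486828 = 2^2*  3^1*13^1*67^1*4639^1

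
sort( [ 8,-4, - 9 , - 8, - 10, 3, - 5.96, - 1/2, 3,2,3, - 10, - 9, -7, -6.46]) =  [-10, - 10, - 9, - 9, - 8, - 7, - 6.46, - 5.96, - 4, - 1/2, 2 , 3, 3, 3, 8 ] 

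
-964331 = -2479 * 389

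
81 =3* 27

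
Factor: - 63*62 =- 2^1*3^2*7^1* 31^1  =  -3906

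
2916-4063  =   - 1147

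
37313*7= 261191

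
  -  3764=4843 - 8607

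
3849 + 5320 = 9169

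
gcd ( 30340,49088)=4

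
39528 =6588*6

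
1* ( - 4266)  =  -4266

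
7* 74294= 520058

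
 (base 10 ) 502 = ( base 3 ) 200121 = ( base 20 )152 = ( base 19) 178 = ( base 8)766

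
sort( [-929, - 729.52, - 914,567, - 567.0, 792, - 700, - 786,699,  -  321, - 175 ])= [ - 929, - 914, - 786 , - 729.52, - 700, -567.0, - 321, - 175,567,699 , 792]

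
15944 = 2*7972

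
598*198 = 118404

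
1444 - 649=795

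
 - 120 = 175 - 295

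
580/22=26 + 4/11  =  26.36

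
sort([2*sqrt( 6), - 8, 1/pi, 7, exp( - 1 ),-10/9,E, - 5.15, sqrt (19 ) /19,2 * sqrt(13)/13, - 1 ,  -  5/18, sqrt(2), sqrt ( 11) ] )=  [-8, - 5.15, - 10/9, - 1, - 5/18,sqrt( 19) /19,1/pi, exp( - 1 ),2*sqrt( 13)/13,sqrt( 2),E,  sqrt( 11),2*sqrt( 6 ), 7 ] 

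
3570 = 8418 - 4848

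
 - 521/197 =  - 3+ 70/197 = - 2.64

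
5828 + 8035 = 13863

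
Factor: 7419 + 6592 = 14011 = 14011^1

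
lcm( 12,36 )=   36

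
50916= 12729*4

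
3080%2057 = 1023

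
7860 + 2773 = 10633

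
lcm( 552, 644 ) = 3864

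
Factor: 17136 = 2^4*3^2  *  7^1 * 17^1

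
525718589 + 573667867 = 1099386456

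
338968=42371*8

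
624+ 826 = 1450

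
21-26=-5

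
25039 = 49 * 511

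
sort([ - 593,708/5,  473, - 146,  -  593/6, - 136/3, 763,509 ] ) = [ - 593, - 146 ,-593/6, - 136/3, 708/5, 473,  509,  763 ] 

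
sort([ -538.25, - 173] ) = [  -  538.25,-173] 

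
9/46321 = 9/46321 =0.00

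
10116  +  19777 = 29893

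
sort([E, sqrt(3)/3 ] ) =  [ sqrt( 3)/3,E]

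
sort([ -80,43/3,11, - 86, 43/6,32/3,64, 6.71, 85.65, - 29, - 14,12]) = [-86, -80, - 29 , - 14, 6.71, 43/6, 32/3,  11,  12,43/3,64, 85.65]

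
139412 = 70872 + 68540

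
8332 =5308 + 3024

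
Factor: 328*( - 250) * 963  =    -  78966000 = - 2^4 * 3^2 * 5^3 * 41^1*107^1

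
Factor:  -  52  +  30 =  - 2^1* 11^1 = - 22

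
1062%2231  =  1062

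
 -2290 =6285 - 8575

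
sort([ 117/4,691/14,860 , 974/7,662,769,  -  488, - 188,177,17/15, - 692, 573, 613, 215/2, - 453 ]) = [ - 692, - 488, - 453 , - 188,17/15,  117/4,691/14, 215/2,974/7,  177, 573,613,662, 769,860] 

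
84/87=28/29  =  0.97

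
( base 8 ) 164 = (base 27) 48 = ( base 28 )44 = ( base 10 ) 116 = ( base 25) 4G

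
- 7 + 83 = 76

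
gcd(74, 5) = 1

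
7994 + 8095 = 16089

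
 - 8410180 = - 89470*94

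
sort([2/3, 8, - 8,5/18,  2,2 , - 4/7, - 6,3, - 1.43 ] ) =[ - 8,- 6 , - 1.43, - 4/7,5/18,2/3,2 , 2,3,8]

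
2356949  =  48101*49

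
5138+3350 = 8488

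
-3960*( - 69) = 273240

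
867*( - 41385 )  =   - 35880795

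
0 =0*8095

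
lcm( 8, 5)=40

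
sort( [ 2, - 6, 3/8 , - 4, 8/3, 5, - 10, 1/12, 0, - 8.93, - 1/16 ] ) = [-10, - 8.93, - 6,  -  4, - 1/16, 0, 1/12, 3/8,2, 8/3, 5]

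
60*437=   26220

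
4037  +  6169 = 10206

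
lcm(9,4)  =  36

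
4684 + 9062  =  13746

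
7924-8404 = -480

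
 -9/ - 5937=3/1979 =0.00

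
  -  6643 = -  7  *949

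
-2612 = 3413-6025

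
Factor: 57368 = 2^3*71^1*101^1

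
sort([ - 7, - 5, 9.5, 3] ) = [ - 7, - 5, 3, 9.5 ] 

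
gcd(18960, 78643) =1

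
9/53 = 9/53 = 0.17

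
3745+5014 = 8759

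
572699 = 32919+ 539780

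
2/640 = 1/320 = 0.00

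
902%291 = 29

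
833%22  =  19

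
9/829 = 9/829 = 0.01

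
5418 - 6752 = -1334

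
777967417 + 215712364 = 993679781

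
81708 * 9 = 735372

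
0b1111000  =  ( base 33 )3l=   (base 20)60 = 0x78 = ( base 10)120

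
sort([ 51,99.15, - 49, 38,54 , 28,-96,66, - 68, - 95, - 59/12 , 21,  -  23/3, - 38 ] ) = [ - 96, - 95, - 68, - 49,- 38, - 23/3, - 59/12,21, 28,38,51, 54,66,99.15]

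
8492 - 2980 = 5512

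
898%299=1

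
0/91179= 0 = 0.00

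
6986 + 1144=8130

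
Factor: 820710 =2^1*3^2*5^1*11^1*829^1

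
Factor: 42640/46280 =2^1*41^1*89^( - 1)  =  82/89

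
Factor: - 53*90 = -4770=-  2^1 * 3^2*5^1*53^1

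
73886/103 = 73886/103  =  717.34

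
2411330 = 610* 3953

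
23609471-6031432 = 17578039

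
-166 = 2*(-83) 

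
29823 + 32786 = 62609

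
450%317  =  133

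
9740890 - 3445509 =6295381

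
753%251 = 0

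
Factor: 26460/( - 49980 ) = -9/17=- 3^2*17^( - 1)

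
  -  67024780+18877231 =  - 48147549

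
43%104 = 43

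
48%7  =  6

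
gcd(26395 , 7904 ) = 1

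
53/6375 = 53/6375 = 0.01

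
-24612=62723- 87335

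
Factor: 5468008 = 2^3*7^2*13^1*29^1 * 37^1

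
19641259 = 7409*2651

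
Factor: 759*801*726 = 2^1 * 3^4*11^3*23^1*89^1 = 441378234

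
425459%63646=43583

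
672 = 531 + 141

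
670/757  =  670/757 = 0.89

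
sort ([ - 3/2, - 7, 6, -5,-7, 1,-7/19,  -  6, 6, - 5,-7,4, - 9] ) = [-9,-7, - 7, - 7,-6,-5 , - 5, - 3/2, - 7/19, 1, 4,6, 6 ]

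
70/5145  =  2/147 = 0.01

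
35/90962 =35/90962  =  0.00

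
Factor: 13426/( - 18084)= - 2^( - 1)* 3^(  -  1) *7^2*11^( - 1 ) = - 49/66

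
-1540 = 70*( - 22 )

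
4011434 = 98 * 40933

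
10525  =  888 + 9637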